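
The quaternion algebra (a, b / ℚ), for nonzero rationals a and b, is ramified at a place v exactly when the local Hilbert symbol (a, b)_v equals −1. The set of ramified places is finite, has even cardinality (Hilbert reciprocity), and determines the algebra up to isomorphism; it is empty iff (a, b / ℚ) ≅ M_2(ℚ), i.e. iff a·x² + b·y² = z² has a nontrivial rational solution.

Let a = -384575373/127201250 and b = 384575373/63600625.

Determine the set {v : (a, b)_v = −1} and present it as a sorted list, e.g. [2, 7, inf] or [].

[2, 13]

(a, b) ≡ (-26, 13) mod (ℚ^×)²; places V = {2, 3, 5, 7, 11, 13, 29, 37, ∞}.
(a,b)_37: α=2, u≡30; β=2, v≡14 (mod 37); (30|37)=+1, (14|37)=-1; sign (−1)^0·+1^2·-1^2 = +1.
(a,b)_5: α=-4, u≡1; β=-4, v≡3 (mod 5); (1|5)=+1, (3|5)=-1; sign (−1)^0·+1^-4·-1^-4 = +1.
(a,b)_3: α=2, u≡1; β=2, v≡1 (mod 3); (1|3)=+1, (1|3)=+1; sign (−1)^0·+1^2·+1^2 = +1.
(a,b)_13: α=1, u≡2; β=1, v≡9 (mod 13); (2|13)=-1, (9|13)=+1; sign (−1)^0·-1^1·+1^1 = -1.
(a,b)_∞: sgn(-26)=−, sgn(13)=+, so +1.
(a,b)_2: α=-1, β=0; u≡3, v≡5 (mod 8); ε(u)ε(v)=1·0, αω(v)=-1·1, βω(u)=0·1; sum ≡ 1  ⇒  -1.
(a,b)_29: α=-2, u≡14; β=-2, v≡1 (mod 29); (14|29)=-1, (1|29)=+1; sign (−1)^0·-1^-2·+1^-2 = +1.
(a,b)_11: α=-2, u≡8; β=-2, v≡6 (mod 11); (8|11)=-1, (6|11)=-1; sign (−1)^0·-1^-2·-1^-2 = +1.
(a,b)_7: α=4, u≡1; β=4, v≡5 (mod 7); (1|7)=+1, (5|7)=-1; sign (−1)^0·+1^4·-1^4 = +1.
(-26, 13 / ℚ) ramifies at {2, 13}: a division algebra.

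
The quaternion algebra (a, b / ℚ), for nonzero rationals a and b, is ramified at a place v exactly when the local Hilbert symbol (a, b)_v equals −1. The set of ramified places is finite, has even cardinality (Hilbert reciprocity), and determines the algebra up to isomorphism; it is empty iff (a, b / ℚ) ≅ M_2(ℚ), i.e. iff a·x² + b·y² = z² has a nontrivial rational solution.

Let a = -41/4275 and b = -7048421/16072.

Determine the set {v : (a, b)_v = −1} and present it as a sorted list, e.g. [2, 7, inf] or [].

(a, b) ≡ (-779, -2378) mod (ℚ^×)²; places V = {2, 3, 5, 7, 17, 19, 29, 41, ∞}.
(a,b)_2: α=0, β=-3; u≡5, v≡3 (mod 8); ε(u)ε(v)=0·1, αω(v)=0·1, βω(u)=-3·1; sum ≡ 1  ⇒  -1.
(a,b)_17: α=0, u≡14; β=2, v≡13 (mod 17); (14|17)=-1, (13|17)=+1; sign (−1)^0·-1^2·+1^0 = +1.
(a,b)_19: α=-1, u≡1; β=0, v≡5 (mod 19); (1|19)=+1, (5|19)=+1; sign (−1)^0·+1^0·+1^-1 = +1.
(a,b)_3: α=-2, u≡1; β=0, v≡1 (mod 3); (1|3)=+1, (1|3)=+1; sign (−1)^0·+1^0·+1^-2 = +1.
(a,b)_29: α=0, u≡28; β=3, v≡5 (mod 29); (28|29)=+1, (5|29)=+1; sign (−1)^0·+1^3·+1^0 = +1.
(a,b)_∞: sgn(-779)=−, sgn(-2378)=−, so -1.
(a,b)_7: α=0, u≡3; β=-2, v≡2 (mod 7); (3|7)=-1, (2|7)=+1; sign (−1)^0·-1^-2·+1^0 = +1.
(a,b)_41: α=1, u≡26; β=-1, v≡13 (mod 41); (26|41)=-1, (13|41)=-1; sign (−1)^0·-1^-1·-1^1 = +1.
(a,b)_5: α=-2, u≡4; β=0, v≡2 (mod 5); (4|5)=+1, (2|5)=-1; sign (−1)^0·+1^0·-1^-2 = +1.
Ram(-779, -2378) = {2, ∞}; no ℚ_2-point on the conic.

[2, inf]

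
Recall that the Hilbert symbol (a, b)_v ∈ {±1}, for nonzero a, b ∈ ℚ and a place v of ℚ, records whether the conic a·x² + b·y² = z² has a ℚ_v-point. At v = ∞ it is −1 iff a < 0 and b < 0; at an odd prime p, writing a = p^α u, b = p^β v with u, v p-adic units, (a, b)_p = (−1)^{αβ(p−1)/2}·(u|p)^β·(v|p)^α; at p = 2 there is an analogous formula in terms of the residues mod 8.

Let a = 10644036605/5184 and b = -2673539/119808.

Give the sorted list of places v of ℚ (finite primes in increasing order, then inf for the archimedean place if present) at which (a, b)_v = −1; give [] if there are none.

[5, 13]

Mod squares: a ≡ 5, b ≡ -143. Check v ∈ {∞, 2, 3, 5, 11, 13, 17, 29, 37, 43}.
v=29: a=29^2·(≡1), b=29^2·(≡27) mod 29; (1|29)=+1, (27|29)=-1; (−1)^{2·2·14}·(+1)^2·(-1)^2 = +1.
v=2: v_2(a)=-6, v_2(b)=-10; units ≡ 5, 1 (mod 8); ε·ε+αω+βω = 0·0+-6·0+-10·1 ≡ 0  ⇒  (a,b)_2 = +1.
v=43: a=43^2·(≡8), b=43^0·(≡33) mod 43; (8|43)=-1, (33|43)=-1; (−1)^{2·0·21}·(-1)^0·(-1)^2 = +1.
v=37: a=37^2·(≡31), b=37^0·(≡22) mod 37; (31|37)=-1, (22|37)=-1; (−1)^{2·0·18}·(-1)^0·(-1)^2 = +1.
v=13: a=13^0·(≡2), b=13^-1·(≡11) mod 13; (2|13)=-1, (11|13)=-1; (−1)^{0·-1·6}·(-1)^-1·(-1)^0 = -1.
v=11: a=11^0·(≡5), b=11^1·(≡1) mod 11; (5|11)=+1, (1|11)=+1; (−1)^{0·1·5}·(+1)^1·(+1)^0 = +1.
v=3: a=3^-4·(≡2), b=3^-2·(≡1) mod 3; (2|3)=-1, (1|3)=+1; (−1)^{-4·-2·1}·(-1)^-2·(+1)^-4 = +1.
v=5: a=5^1·(≡4), b=5^0·(≡2) mod 5; (4|5)=+1, (2|5)=-1; (−1)^{1·0·2}·(+1)^0·(-1)^1 = -1.
v=17: a=17^0·(≡12), b=17^2·(≡11) mod 17; (12|17)=-1, (11|17)=-1; (−1)^{0·2·8}·(-1)^2·(-1)^0 = +1.
v=∞: 5 > 0 and -143 < 0  ⇒  (a,b)_∞ = +1.
|Ram(5, -143)| = 2, even; anisotropic at {5, 13}.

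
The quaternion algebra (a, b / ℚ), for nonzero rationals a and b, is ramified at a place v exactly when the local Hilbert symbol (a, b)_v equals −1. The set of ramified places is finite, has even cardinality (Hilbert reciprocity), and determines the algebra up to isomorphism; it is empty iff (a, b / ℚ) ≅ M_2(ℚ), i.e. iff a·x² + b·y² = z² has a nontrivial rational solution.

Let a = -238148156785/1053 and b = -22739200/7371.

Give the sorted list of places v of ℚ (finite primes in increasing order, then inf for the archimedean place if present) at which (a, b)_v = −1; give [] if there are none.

Mod squares: a ≡ -5005, b ≡ -323323. Check v ∈ {∞, 2, 3, 5, 7, 11, 13, 17, 19}.
v=17: a=17^2·(≡11), b=17^1·(≡13) mod 17; (11|17)=-1, (13|17)=+1; (−1)^{2·1·8}·(-1)^1·(+1)^2 = -1.
v=19: a=19^2·(≡7), b=19^1·(≡9) mod 19; (7|19)=+1, (9|19)=+1; (−1)^{2·1·9}·(+1)^1·(+1)^2 = +1.
v=7: a=7^3·(≡3), b=7^-1·(≡2) mod 7; (3|7)=-1, (2|7)=+1; (−1)^{3·-1·3}·(-1)^-1·(+1)^3 = +1.
v=2: v_2(a)=0, v_2(b)=8; units ≡ 3, 5 (mod 8); ε·ε+αω+βω = 1·0+0·1+8·1 ≡ 0  ⇒  (a,b)_2 = +1.
v=∞: -5005 < 0 and -323323 < 0  ⇒  (a,b)_∞ = -1.
v=13: a=13^-1·(≡11), b=13^-1·(≡11) mod 13; (11|13)=-1, (11|13)=-1; (−1)^{-1·-1·6}·(-1)^-1·(-1)^-1 = +1.
v=5: a=5^1·(≡1), b=5^2·(≡2) mod 5; (1|5)=+1, (2|5)=-1; (−1)^{1·2·2}·(+1)^2·(-1)^1 = -1.
v=11: a=11^3·(≡2), b=11^1·(≡8) mod 11; (2|11)=-1, (8|11)=-1; (−1)^{3·1·5}·(-1)^1·(-1)^3 = -1.
v=3: a=3^-4·(≡2), b=3^-4·(≡2) mod 3; (2|3)=-1, (2|3)=-1; (−1)^{-4·-4·1}·(-1)^-4·(-1)^-4 = +1.
Ram(-5005, -323323) = {5, 11, 17, ∞}; no ℚ_5-point on the conic.

[5, 11, 17, inf]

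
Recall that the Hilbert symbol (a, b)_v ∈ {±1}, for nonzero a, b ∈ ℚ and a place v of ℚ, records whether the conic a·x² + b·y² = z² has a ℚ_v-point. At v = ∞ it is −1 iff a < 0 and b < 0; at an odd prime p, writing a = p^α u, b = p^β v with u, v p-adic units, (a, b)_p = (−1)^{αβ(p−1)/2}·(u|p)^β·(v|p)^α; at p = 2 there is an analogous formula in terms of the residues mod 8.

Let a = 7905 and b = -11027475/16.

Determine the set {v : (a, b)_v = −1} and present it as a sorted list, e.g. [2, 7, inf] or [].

Mod squares: a ≡ 7905, b ≡ -51. Check v ∈ {∞, 2, 3, 5, 17, 31}.
v=17: a=17^1·(≡6), b=17^1·(≡6) mod 17; (6|17)=-1, (6|17)=-1; (−1)^{1·1·8}·(-1)^1·(-1)^1 = +1.
v=2: v_2(a)=0, v_2(b)=-4; units ≡ 1, 5 (mod 8); ε·ε+αω+βω = 0·0+0·1+-4·0 ≡ 0  ⇒  (a,b)_2 = +1.
v=∞: 7905 > 0 and -51 < 0  ⇒  (a,b)_∞ = +1.
v=5: a=5^1·(≡1), b=5^2·(≡1) mod 5; (1|5)=+1, (1|5)=+1; (−1)^{1·2·2}·(+1)^2·(+1)^1 = +1.
v=3: a=3^1·(≡1), b=3^3·(≡1) mod 3; (1|3)=+1, (1|3)=+1; (−1)^{1·3·1}·(+1)^3·(+1)^1 = -1.
v=31: a=31^1·(≡7), b=31^2·(≡21) mod 31; (7|31)=+1, (21|31)=-1; (−1)^{1·2·15}·(+1)^2·(-1)^1 = -1.
(7905, -51 / ℚ) ramifies at {3, 31}: a division algebra.

[3, 31]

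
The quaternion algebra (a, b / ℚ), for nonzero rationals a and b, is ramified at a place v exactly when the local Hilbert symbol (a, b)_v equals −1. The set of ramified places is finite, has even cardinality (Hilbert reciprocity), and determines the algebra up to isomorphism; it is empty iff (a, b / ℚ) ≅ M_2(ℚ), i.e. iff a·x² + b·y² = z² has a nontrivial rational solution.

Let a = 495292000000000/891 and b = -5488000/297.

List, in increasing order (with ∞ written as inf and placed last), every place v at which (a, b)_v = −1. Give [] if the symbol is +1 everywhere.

[2, 3, 5, 7]

Mod squares: a ≡ 770, b ≡ -2310. Check v ∈ {∞, 2, 3, 5, 7, 11, 19}.
v=2: v_2(a)=11, v_2(b)=7; units ≡ 1, 5 (mod 8); ε·ε+αω+βω = 0·0+11·1+7·0 ≡ 1  ⇒  (a,b)_2 = -1.
v=3: a=3^-4·(≡2), b=3^-3·(≡1) mod 3; (2|3)=-1, (1|3)=+1; (−1)^{-4·-3·1}·(-1)^-3·(+1)^-4 = -1.
v=7: a=7^3·(≡6), b=7^3·(≡3) mod 7; (6|7)=-1, (3|7)=-1; (−1)^{3·3·3}·(-1)^3·(-1)^3 = -1.
v=∞: 770 > 0 and -2310 < 0  ⇒  (a,b)_∞ = +1.
v=5: a=5^9·(≡4), b=5^3·(≡3) mod 5; (4|5)=+1, (3|5)=-1; (−1)^{9·3·2}·(+1)^3·(-1)^9 = -1.
v=19: a=19^2·(≡2), b=19^0·(≡3) mod 19; (2|19)=-1, (3|19)=-1; (−1)^{2·0·9}·(-1)^0·(-1)^2 = +1.
v=11: a=11^-1·(≡4), b=11^-1·(≡2) mod 11; (4|11)=+1, (2|11)=-1; (−1)^{-1·-1·5}·(+1)^-1·(-1)^-1 = +1.
Ram(770, -2310) = {2, 3, 5, 7}; no ℚ_2-point on the conic.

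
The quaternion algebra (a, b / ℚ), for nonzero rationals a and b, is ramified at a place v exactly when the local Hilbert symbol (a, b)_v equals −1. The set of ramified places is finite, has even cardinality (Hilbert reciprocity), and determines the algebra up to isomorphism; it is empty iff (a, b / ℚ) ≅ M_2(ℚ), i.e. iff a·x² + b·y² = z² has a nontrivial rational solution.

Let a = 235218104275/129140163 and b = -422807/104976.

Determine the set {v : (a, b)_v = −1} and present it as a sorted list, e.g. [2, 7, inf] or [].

[11, 19]

(a, b) ≡ (57, -1463) mod (ℚ^×)²; places V = {2, 3, 5, 7, 11, 17, 19, ∞}.
(a,b)_3: α=-17, u≡1; β=-8, v≡1 (mod 3); (1|3)=+1, (1|3)=+1; sign (−1)^0·+1^-8·+1^-17 = +1.
(a,b)_2: α=0, β=-4; u≡1, v≡1 (mod 8); ε(u)ε(v)=0·0, αω(v)=0·0, βω(u)=-4·0; sum ≡ 0  ⇒  +1.
(a,b)_11: α=2, u≡10; β=1, v≡10 (mod 11); (10|11)=-1, (10|11)=-1; sign (−1)^0·-1^1·-1^2 = -1.
(a,b)_19: α=1, u≡3; β=1, v≡15 (mod 19); (3|19)=-1, (15|19)=-1; sign (−1)^1·-1^1·-1^1 = -1.
(a,b)_∞: sgn(57)=+, sgn(-1463)=−, so +1.
(a,b)_5: α=2, u≡2; β=0, v≡3 (mod 5); (2|5)=-1, (3|5)=-1; sign (−1)^0·-1^0·-1^2 = +1.
(a,b)_7: α=2, u≡4; β=1, v≡4 (mod 7); (4|7)=+1, (4|7)=+1; sign (−1)^0·+1^1·+1^2 = +1.
(a,b)_17: α=4, u≡7; β=2, v≡16 (mod 17); (7|17)=-1, (16|17)=+1; sign (−1)^0·-1^2·+1^4 = +1.
Ram(57, -1463) = {11, 19}; no ℚ_11-point on the conic.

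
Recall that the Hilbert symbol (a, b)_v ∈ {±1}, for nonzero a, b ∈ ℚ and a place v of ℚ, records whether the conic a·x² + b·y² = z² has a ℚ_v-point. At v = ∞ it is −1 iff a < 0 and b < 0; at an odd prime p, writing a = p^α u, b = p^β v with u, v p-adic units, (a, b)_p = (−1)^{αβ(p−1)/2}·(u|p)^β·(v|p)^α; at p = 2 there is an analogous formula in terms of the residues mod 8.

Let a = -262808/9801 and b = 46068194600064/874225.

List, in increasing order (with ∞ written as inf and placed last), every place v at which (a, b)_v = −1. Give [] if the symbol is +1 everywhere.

[2, 7]

(a, b) ≡ (-182, 546) mod (ℚ^×)²; places V = {2, 3, 5, 7, 11, 13, 17, 19, ∞}.
(a,b)_7: α=1, u≡4; β=5, v≡4 (mod 7); (4|7)=+1, (4|7)=+1; sign (−1)^1·+1^5·+1^1 = -1.
(a,b)_11: α=-2, u≡1; β=-2, v≡6 (mod 11); (1|11)=+1, (6|11)=-1; sign (−1)^0·+1^-2·-1^-2 = +1.
(a,b)_17: α=0, u≡7; β=-2, v≡4 (mod 17); (7|17)=-1, (4|17)=+1; sign (−1)^0·-1^-2·+1^0 = +1.
(a,b)_5: α=0, u≡2; β=-2, v≡1 (mod 5); (2|5)=-1, (1|5)=+1; sign (−1)^0·-1^-2·+1^0 = +1.
(a,b)_3: α=-4, u≡1; β=3, v≡2 (mod 3); (1|3)=+1, (2|3)=-1; sign (−1)^0·+1^3·-1^-4 = +1.
(a,b)_19: α=2, u≡2; β=2, v≡12 (mod 19); (2|19)=-1, (12|19)=-1; sign (−1)^0·-1^2·-1^2 = +1.
(a,b)_∞: sgn(-182)=−, sgn(546)=+, so +1.
(a,b)_13: α=1, u≡1; β=3, v≡1 (mod 13); (1|13)=+1, (1|13)=+1; sign (−1)^0·+1^3·+1^1 = +1.
(a,b)_2: α=3, β=7; u≡5, v≡1 (mod 8); ε(u)ε(v)=0·0, αω(v)=3·0, βω(u)=7·1; sum ≡ 1  ⇒  -1.
|Ram(-182, 546)| = 2, even; anisotropic at {2, 7}.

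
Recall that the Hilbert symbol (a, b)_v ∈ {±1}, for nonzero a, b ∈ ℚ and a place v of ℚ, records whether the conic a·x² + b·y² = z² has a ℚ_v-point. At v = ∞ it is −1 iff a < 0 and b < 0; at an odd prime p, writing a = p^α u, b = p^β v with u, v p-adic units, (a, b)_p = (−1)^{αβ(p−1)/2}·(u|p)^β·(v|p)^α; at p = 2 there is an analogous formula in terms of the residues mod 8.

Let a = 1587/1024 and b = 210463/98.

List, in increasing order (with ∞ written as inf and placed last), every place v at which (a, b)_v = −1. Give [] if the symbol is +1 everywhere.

(a, b) ≡ (3, 1166) mod (ℚ^×)²; places V = {2, 3, 7, 11, 19, 23, 53, ∞}.
(a,b)_∞: sgn(3)=+, sgn(1166)=+, so +1.
(a,b)_53: α=0, u≡31; β=1, v≡27 (mod 53); (31|53)=-1, (27|53)=-1; sign (−1)^0·-1^1·-1^0 = -1.
(a,b)_7: α=0, u≡6; β=-2, v≡4 (mod 7); (6|7)=-1, (4|7)=+1; sign (−1)^0·-1^-2·+1^0 = +1.
(a,b)_3: α=1, u≡1; β=0, v≡2 (mod 3); (1|3)=+1, (2|3)=-1; sign (−1)^0·+1^0·-1^1 = -1.
(a,b)_11: α=0, u≡3; β=1, v≡7 (mod 11); (3|11)=+1, (7|11)=-1; sign (−1)^0·+1^1·-1^0 = +1.
(a,b)_2: α=-10, β=-1; u≡3, v≡7 (mod 8); ε(u)ε(v)=1·1, αω(v)=-10·0, βω(u)=-1·1; sum ≡ 0  ⇒  +1.
(a,b)_23: α=2, u≡6; β=0, v≡6 (mod 23); (6|23)=+1, (6|23)=+1; sign (−1)^0·+1^0·+1^2 = +1.
(a,b)_19: α=0, u≡14; β=2, v≡17 (mod 19); (14|19)=-1, (17|19)=+1; sign (−1)^0·-1^2·+1^0 = +1.
Ram(3, 1166) = {3, 53}; no ℚ_3-point on the conic.

[3, 53]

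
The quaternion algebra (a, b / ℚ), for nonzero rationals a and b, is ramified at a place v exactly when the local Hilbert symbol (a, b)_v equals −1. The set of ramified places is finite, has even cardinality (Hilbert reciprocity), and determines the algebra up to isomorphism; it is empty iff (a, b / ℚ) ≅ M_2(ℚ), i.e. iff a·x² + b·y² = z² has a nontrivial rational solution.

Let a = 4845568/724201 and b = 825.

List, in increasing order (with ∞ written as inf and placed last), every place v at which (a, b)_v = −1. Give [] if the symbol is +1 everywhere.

Mod squares: a ≡ 7, b ≡ 33. Check v ∈ {∞, 2, 3, 5, 7, 11, 13, 23, 37}.
v=2: v_2(a)=12, v_2(b)=0; units ≡ 7, 1 (mod 8); ε·ε+αω+βω = 1·0+12·0+0·0 ≡ 0  ⇒  (a,b)_2 = +1.
v=5: a=5^0·(≡3), b=5^2·(≡3) mod 5; (3|5)=-1, (3|5)=-1; (−1)^{0·2·2}·(-1)^2·(-1)^0 = +1.
v=∞: 7 > 0 and 33 > 0  ⇒  (a,b)_∞ = +1.
v=13: a=13^2·(≡2), b=13^0·(≡6) mod 13; (2|13)=-1, (6|13)=-1; (−1)^{2·0·6}·(-1)^0·(-1)^2 = +1.
v=11: a=11^0·(≡7), b=11^1·(≡9) mod 11; (7|11)=-1, (9|11)=+1; (−1)^{0·1·5}·(-1)^1·(+1)^0 = -1.
v=3: a=3^0·(≡1), b=3^1·(≡2) mod 3; (1|3)=+1, (2|3)=-1; (−1)^{0·1·1}·(+1)^1·(-1)^0 = +1.
v=37: a=37^-2·(≡1), b=37^0·(≡11) mod 37; (1|37)=+1, (11|37)=+1; (−1)^{-2·0·18}·(+1)^0·(+1)^-2 = +1.
v=23: a=23^-2·(≡17), b=23^0·(≡20) mod 23; (17|23)=-1, (20|23)=-1; (−1)^{-2·0·11}·(-1)^0·(-1)^-2 = +1.
v=7: a=7^1·(≡4), b=7^0·(≡6) mod 7; (4|7)=+1, (6|7)=-1; (−1)^{1·0·3}·(+1)^0·(-1)^1 = -1.
(7, 33 / ℚ) ramifies at {7, 11}: a division algebra.

[7, 11]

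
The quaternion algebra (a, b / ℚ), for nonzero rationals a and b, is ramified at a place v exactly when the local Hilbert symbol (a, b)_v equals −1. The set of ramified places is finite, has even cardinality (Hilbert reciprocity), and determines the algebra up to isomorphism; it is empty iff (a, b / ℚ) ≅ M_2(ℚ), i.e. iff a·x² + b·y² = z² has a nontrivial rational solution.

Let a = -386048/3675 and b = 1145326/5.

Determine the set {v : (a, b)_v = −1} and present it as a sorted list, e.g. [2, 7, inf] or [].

Mod squares: a ≡ -1131, b ≡ 116870. Check v ∈ {∞, 2, 3, 5, 7, 13, 29, 31}.
v=3: a=3^-1·(≡1), b=3^0·(≡2) mod 3; (1|3)=+1, (2|3)=-1; (−1)^{-1·0·1}·(+1)^0·(-1)^-1 = -1.
v=31: a=31^0·(≡7), b=31^1·(≡5) mod 31; (7|31)=+1, (5|31)=+1; (−1)^{0·1·15}·(+1)^1·(+1)^0 = +1.
v=29: a=29^1·(≡11), b=29^1·(≡5) mod 29; (11|29)=-1, (5|29)=+1; (−1)^{1·1·14}·(-1)^1·(+1)^1 = -1.
v=∞: -1131 < 0 and 116870 > 0  ⇒  (a,b)_∞ = +1.
v=7: a=7^-2·(≡6), b=7^2·(≡3) mod 7; (6|7)=-1, (3|7)=-1; (−1)^{-2·2·3}·(-1)^2·(-1)^-2 = +1.
v=5: a=5^-2·(≡1), b=5^-1·(≡1) mod 5; (1|5)=+1, (1|5)=+1; (−1)^{-2·-1·2}·(+1)^-1·(+1)^-2 = +1.
v=13: a=13^1·(≡1), b=13^1·(≡8) mod 13; (1|13)=+1, (8|13)=-1; (−1)^{1·1·6}·(+1)^1·(-1)^1 = -1.
v=2: v_2(a)=10, v_2(b)=1; units ≡ 5, 3 (mod 8); ε·ε+αω+βω = 0·1+10·1+1·1 ≡ 1  ⇒  (a,b)_2 = -1.
Ram(-1131, 116870) = {2, 3, 13, 29}; no ℚ_2-point on the conic.

[2, 3, 13, 29]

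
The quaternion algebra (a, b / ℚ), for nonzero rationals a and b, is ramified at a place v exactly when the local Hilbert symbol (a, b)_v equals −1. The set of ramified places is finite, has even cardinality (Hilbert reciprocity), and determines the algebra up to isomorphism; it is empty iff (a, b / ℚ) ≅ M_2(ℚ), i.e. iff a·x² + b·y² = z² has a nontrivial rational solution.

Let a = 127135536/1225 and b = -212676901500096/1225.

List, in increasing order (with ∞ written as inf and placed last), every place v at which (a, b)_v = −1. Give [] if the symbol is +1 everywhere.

Mod squares: a ≡ 22011, b ≡ -19. Check v ∈ {∞, 2, 3, 5, 7, 11, 19, 23, 29}.
v=19: a=19^2·(≡16), b=19^3·(≡13) mod 19; (16|19)=+1, (13|19)=-1; (−1)^{2·3·9}·(+1)^3·(-1)^2 = +1.
v=2: v_2(a)=4, v_2(b)=6; units ≡ 3, 5 (mod 8); ε·ε+αω+βω = 1·0+4·1+6·1 ≡ 0  ⇒  (a,b)_2 = +1.
v=∞: 22011 > 0 and -19 < 0  ⇒  (a,b)_∞ = +1.
v=5: a=5^-2·(≡4), b=5^-2·(≡1) mod 5; (4|5)=+1, (1|5)=+1; (−1)^{-2·-2·2}·(+1)^-2·(+1)^-2 = +1.
v=3: a=3^1·(≡2), b=3^2·(≡2) mod 3; (2|3)=-1, (2|3)=-1; (−1)^{1·2·1}·(-1)^2·(-1)^1 = -1.
v=11: a=11^1·(≡8), b=11^2·(≡3) mod 11; (8|11)=-1, (3|11)=+1; (−1)^{1·2·5}·(-1)^2·(+1)^1 = +1.
v=29: a=29^1·(≡16), b=29^2·(≡10) mod 29; (16|29)=+1, (10|29)=-1; (−1)^{1·2·14}·(+1)^2·(-1)^1 = -1.
v=23: a=23^1·(≡7), b=23^2·(≡4) mod 23; (7|23)=-1, (4|23)=+1; (−1)^{1·2·11}·(-1)^2·(+1)^1 = +1.
v=7: a=7^-2·(≡6), b=7^-2·(≡4) mod 7; (6|7)=-1, (4|7)=+1; (−1)^{-2·-2·3}·(-1)^-2·(+1)^-2 = +1.
(22011, -19 / ℚ) ramifies at {3, 29}: a division algebra.

[3, 29]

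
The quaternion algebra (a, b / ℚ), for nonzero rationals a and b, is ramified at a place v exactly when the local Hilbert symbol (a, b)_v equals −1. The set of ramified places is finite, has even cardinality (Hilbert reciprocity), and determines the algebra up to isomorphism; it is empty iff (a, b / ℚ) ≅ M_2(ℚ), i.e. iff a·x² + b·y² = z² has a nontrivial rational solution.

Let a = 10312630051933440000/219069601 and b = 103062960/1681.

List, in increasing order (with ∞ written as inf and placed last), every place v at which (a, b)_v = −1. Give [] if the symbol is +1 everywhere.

[2, 3, 7, 11]

(a, b) ≡ (66, 35) mod (ℚ^×)²; places V = {2, 3, 5, 7, 11, 13, 19, 23, 31, 41, ∞}.
(a,b)_∞: sgn(66)=+, sgn(35)=+, so +1.
(a,b)_19: α=-4, u≡5; β=0, v≡7 (mod 19); (5|19)=+1, (7|19)=+1; sign (−1)^0·+1^0·+1^-4 = +1.
(a,b)_11: α=3, u≡10; β=2, v≡7 (mod 11); (10|11)=-1, (7|11)=-1; sign (−1)^0·-1^2·-1^3 = -1.
(a,b)_23: α=2, u≡22; β=0, v≡3 (mod 23); (22|23)=-1, (3|23)=+1; sign (−1)^0·-1^0·+1^2 = +1.
(a,b)_3: α=5, u≡1; β=2, v≡2 (mod 3); (1|3)=+1, (2|3)=-1; sign (−1)^0·+1^2·-1^5 = -1.
(a,b)_5: α=4, u≡4; β=1, v≡2 (mod 5); (4|5)=+1, (2|5)=-1; sign (−1)^0·+1^1·-1^4 = +1.
(a,b)_31: α=2, u≡19; β=0, v≡16 (mod 31); (19|31)=+1, (16|31)=+1; sign (−1)^0·+1^0·+1^2 = +1.
(a,b)_41: α=-2, u≡31; β=-2, v≡30 (mod 41); (31|41)=+1, (30|41)=-1; sign (−1)^0·+1^-2·-1^-2 = +1.
(a,b)_2: α=11, β=4; u≡1, v≡3 (mod 8); ε(u)ε(v)=0·1, αω(v)=11·1, βω(u)=4·0; sum ≡ 1  ⇒  -1.
(a,b)_7: α=2, u≡6; β=1, v≡5 (mod 7); (6|7)=-1, (5|7)=-1; sign (−1)^0·-1^1·-1^2 = -1.
(a,b)_13: α=0, u≡12; β=2, v≡9 (mod 13); (12|13)=+1, (9|13)=+1; sign (−1)^0·+1^2·+1^0 = +1.
|Ram(66, 35)| = 4, even; anisotropic at {2, 3, 7, 11}.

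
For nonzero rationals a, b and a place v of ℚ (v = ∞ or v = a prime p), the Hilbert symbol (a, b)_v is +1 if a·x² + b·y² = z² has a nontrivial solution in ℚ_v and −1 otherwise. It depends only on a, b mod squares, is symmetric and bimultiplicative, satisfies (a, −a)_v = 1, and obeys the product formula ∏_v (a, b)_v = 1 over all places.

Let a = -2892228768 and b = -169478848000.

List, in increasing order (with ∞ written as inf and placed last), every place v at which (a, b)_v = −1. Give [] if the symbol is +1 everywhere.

Mod squares: a ≡ -858, b ≡ -1870. Check v ∈ {∞, 2, 3, 5, 7, 11, 13, 17}.
v=7: a=7^0·(≡5), b=7^2·(≡3) mod 7; (5|7)=-1, (3|7)=-1; (−1)^{0·2·3}·(-1)^2·(-1)^0 = +1.
v=17: a=17^2·(≡1), b=17^3·(≡9) mod 17; (1|17)=+1, (9|17)=+1; (−1)^{2·3·8}·(+1)^3·(+1)^2 = +1.
v=5: a=5^0·(≡2), b=5^3·(≡1) mod 5; (2|5)=-1, (1|5)=+1; (−1)^{0·3·2}·(-1)^3·(+1)^0 = -1.
v=3: a=3^7·(≡2), b=3^0·(≡2) mod 3; (2|3)=-1, (2|3)=-1; (−1)^{7·0·1}·(-1)^0·(-1)^7 = -1.
v=2: v_2(a)=5, v_2(b)=9; units ≡ 3, 1 (mod 8); ε·ε+αω+βω = 1·0+5·0+9·1 ≡ 1  ⇒  (a,b)_2 = -1.
v=13: a=13^1·(≡4), b=13^0·(≡6) mod 13; (4|13)=+1, (6|13)=-1; (−1)^{1·0·6}·(+1)^0·(-1)^1 = -1.
v=∞: -858 < 0 and -1870 < 0  ⇒  (a,b)_∞ = -1.
v=11: a=11^1·(≡10), b=11^1·(≡7) mod 11; (10|11)=-1, (7|11)=-1; (−1)^{1·1·5}·(-1)^1·(-1)^1 = -1.
|Ram(-858, -1870)| = 6, even; anisotropic at {2, 3, 5, 11, 13, ∞}.

[2, 3, 5, 11, 13, inf]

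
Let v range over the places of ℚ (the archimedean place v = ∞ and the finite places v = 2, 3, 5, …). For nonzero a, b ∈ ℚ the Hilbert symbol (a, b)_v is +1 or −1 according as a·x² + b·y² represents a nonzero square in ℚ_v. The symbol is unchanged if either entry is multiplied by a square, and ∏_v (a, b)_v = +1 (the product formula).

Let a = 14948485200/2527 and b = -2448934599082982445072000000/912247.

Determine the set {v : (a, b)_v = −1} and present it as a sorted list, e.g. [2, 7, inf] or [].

Mod squares: a ≡ 26691, b ≡ -9471. Check v ∈ {∞, 2, 3, 5, 7, 11, 19, 31, 41}.
v=31: a=31^1·(≡30), b=31^2·(≡11) mod 31; (30|31)=-1, (11|31)=-1; (−1)^{1·2·15}·(-1)^2·(-1)^1 = -1.
v=3: a=3^5·(≡2), b=3^15·(≡2) mod 3; (2|3)=-1, (2|3)=-1; (−1)^{5·15·1}·(-1)^15·(-1)^5 = -1.
v=7: a=7^-1·(≡3), b=7^-1·(≡3) mod 7; (3|7)=-1, (3|7)=-1; (−1)^{-1·-1·3}·(-1)^-1·(-1)^-1 = -1.
v=2: v_2(a)=4, v_2(b)=10; units ≡ 3, 1 (mod 8); ε·ε+αω+βω = 1·0+4·0+10·1 ≡ 0  ⇒  (a,b)_2 = +1.
v=11: a=11^2·(≡3), b=11^5·(≡2) mod 11; (3|11)=+1, (2|11)=-1; (−1)^{2·5·5}·(+1)^5·(-1)^2 = +1.
v=19: a=19^-2·(≡8), b=19^-4·(≡2) mod 19; (8|19)=-1, (2|19)=-1; (−1)^{-2·-4·9}·(-1)^-4·(-1)^-2 = +1.
v=∞: 26691 > 0 and -9471 < 0  ⇒  (a,b)_∞ = +1.
v=41: a=41^1·(≡1), b=41^3·(≡17) mod 41; (1|41)=+1, (17|41)=-1; (−1)^{1·3·20}·(+1)^3·(-1)^1 = -1.
v=5: a=5^2·(≡4), b=5^6·(≡1) mod 5; (4|5)=+1, (1|5)=+1; (−1)^{2·6·2}·(+1)^6·(+1)^2 = +1.
Ram(26691, -9471) = {3, 7, 31, 41}; no ℚ_3-point on the conic.

[3, 7, 31, 41]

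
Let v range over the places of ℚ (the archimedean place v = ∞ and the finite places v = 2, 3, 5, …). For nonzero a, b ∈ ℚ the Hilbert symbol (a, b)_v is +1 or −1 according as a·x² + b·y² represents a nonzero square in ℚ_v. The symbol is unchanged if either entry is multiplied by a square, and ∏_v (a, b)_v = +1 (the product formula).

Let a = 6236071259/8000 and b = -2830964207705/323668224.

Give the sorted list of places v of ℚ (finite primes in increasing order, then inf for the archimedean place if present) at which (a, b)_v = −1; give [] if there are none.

[2, 19, 23, 31]

(a, b) ≡ (153295, -410677305) mod (ℚ^×)²; places V = {2, 3, 5, 11, 19, 23, 31, 41, 43, 47, ∞}.
(a,b)_19: α=0, u≡15; β=1, v≡8 (mod 19); (15|19)=-1, (8|19)=-1; sign (−1)^0·-1^1·-1^0 = -1.
(a,b)_23: α=1, u≡3; β=3, v≡4 (mod 23); (3|23)=+1, (4|23)=+1; sign (−1)^1·+1^3·+1^1 = -1.
(a,b)_41: α=2, u≡20; β=2, v≡17 (mod 41); (20|41)=+1, (17|41)=-1; sign (−1)^0·+1^2·-1^2 = +1.
(a,b)_11: α=2, u≡6; β=-2, v≡6 (mod 11); (6|11)=-1, (6|11)=-1; sign (−1)^0·-1^-2·-1^2 = +1.
(a,b)_5: α=-3, u≡1; β=1, v≡1 (mod 5); (1|5)=+1, (1|5)=+1; sign (−1)^0·+1^1·+1^-3 = +1.
(a,b)_43: α=1, u≡30; β=-1, v≡23 (mod 43); (30|43)=-1, (23|43)=+1; sign (−1)^1·-1^-1·+1^1 = +1.
(a,b)_47: α=0, u≡1; β=1, v≡36 (mod 47); (1|47)=+1, (36|47)=+1; sign (−1)^0·+1^1·+1^0 = +1.
(a,b)_31: α=1, u≡16; β=1, v≡8 (mod 31); (16|31)=+1, (8|31)=+1; sign (−1)^1·+1^1·+1^1 = -1.
(a,b)_∞: sgn(153295)=+, sgn(-410677305)=−, so +1.
(a,b)_3: α=0, u≡1; β=-5, v≡1 (mod 3); (1|3)=+1, (1|3)=+1; sign (−1)^0·+1^-5·+1^0 = +1.
(a,b)_2: α=-6, β=-8; u≡7, v≡7 (mod 8); ε(u)ε(v)=1·1, αω(v)=-6·0, βω(u)=-8·0; sum ≡ 1  ⇒  -1.
Ram(153295, -410677305) = {2, 19, 23, 31}; no ℚ_2-point on the conic.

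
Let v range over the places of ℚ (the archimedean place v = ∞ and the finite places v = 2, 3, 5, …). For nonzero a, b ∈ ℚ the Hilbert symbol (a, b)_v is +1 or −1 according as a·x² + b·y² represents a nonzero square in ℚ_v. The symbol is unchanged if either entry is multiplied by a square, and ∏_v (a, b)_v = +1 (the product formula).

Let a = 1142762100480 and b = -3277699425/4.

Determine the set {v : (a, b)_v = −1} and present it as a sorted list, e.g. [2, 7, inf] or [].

Mod squares: a ≡ 55, b ≡ -273. Check v ∈ {∞, 2, 3, 5, 7, 11, 13}.
v=5: a=5^1·(≡1), b=5^2·(≡2) mod 5; (1|5)=+1, (2|5)=-1; (−1)^{1·2·2}·(+1)^2·(-1)^1 = -1.
v=11: a=11^3·(≡1), b=11^2·(≡8) mod 11; (1|11)=+1, (8|11)=-1; (−1)^{3·2·5}·(+1)^2·(-1)^3 = -1.
v=7: a=7^2·(≡3), b=7^3·(≡3) mod 7; (3|7)=-1, (3|7)=-1; (−1)^{2·3·3}·(-1)^3·(-1)^2 = -1.
v=2: v_2(a)=8, v_2(b)=-2; units ≡ 7, 7 (mod 8); ε·ε+αω+βω = 1·1+8·0+-2·0 ≡ 1  ⇒  (a,b)_2 = -1.
v=3: a=3^4·(≡1), b=3^5·(≡2) mod 3; (1|3)=+1, (2|3)=-1; (−1)^{4·5·1}·(+1)^5·(-1)^4 = +1.
v=∞: 55 > 0 and -273 < 0  ⇒  (a,b)_∞ = +1.
v=13: a=13^2·(≡3), b=13^1·(≡6) mod 13; (3|13)=+1, (6|13)=-1; (−1)^{2·1·6}·(+1)^1·(-1)^2 = +1.
(55, -273 / ℚ) ramifies at {2, 5, 7, 11}: a division algebra.

[2, 5, 7, 11]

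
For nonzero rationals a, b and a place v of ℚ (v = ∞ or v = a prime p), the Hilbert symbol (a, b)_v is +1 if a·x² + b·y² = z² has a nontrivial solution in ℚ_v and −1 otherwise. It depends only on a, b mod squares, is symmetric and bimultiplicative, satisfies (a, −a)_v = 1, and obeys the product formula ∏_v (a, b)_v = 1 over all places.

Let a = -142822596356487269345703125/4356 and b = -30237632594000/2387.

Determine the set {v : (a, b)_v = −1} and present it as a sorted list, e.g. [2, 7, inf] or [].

[31, inf]

Mod squares: a ≡ -191429, b ≡ -184479295. Check v ∈ {∞, 2, 3, 5, 7, 11, 13, 23, 29, 31, 41, 43}.
v=13: a=13^2·(≡4), b=13^1·(≡8) mod 13; (4|13)=+1, (8|13)=-1; (−1)^{2·1·6}·(+1)^1·(-1)^2 = +1.
v=31: a=31^2·(≡6), b=31^-1·(≡16) mod 31; (6|31)=-1, (16|31)=+1; (−1)^{2·-1·15}·(-1)^-1·(+1)^2 = -1.
v=7: a=7^1·(≡1), b=7^-1·(≡3) mod 7; (1|7)=+1, (3|7)=-1; (−1)^{1·-1·3}·(+1)^-1·(-1)^1 = +1.
v=∞: -191429 < 0 and -184479295 < 0  ⇒  (a,b)_∞ = -1.
v=11: a=11^-2·(≡5), b=11^-1·(≡6) mod 11; (5|11)=+1, (6|11)=-1; (−1)^{-2·-1·5}·(+1)^-1·(-1)^-2 = +1.
v=29: a=29^1·(≡12), b=29^1·(≡11) mod 29; (12|29)=-1, (11|29)=-1; (−1)^{1·1·14}·(-1)^1·(-1)^1 = +1.
v=41: a=41^3·(≡18), b=41^1·(≡36) mod 41; (18|41)=+1, (36|41)=+1; (−1)^{3·1·20}·(+1)^1·(+1)^3 = +1.
v=5: a=5^10·(≡4), b=5^3·(≡4) mod 5; (4|5)=+1, (4|5)=+1; (−1)^{10·3·2}·(+1)^3·(+1)^10 = +1.
v=23: a=23^5·(≡13), b=23^2·(≡12) mod 23; (13|23)=+1, (12|23)=+1; (−1)^{5·2·11}·(+1)^2·(+1)^5 = +1.
v=2: v_2(a)=-2, v_2(b)=4; units ≡ 3, 1 (mod 8); ε·ε+αω+βω = 1·0+-2·0+4·1 ≡ 0  ⇒  (a,b)_2 = +1.
v=3: a=3^-2·(≡1), b=3^0·(≡2) mod 3; (1|3)=+1, (2|3)=-1; (−1)^{-2·0·1}·(+1)^0·(-1)^-2 = +1.
v=43: a=43^0·(≡29), b=43^2·(≡41) mod 43; (29|43)=-1, (41|43)=+1; (−1)^{0·2·21}·(-1)^2·(+1)^0 = +1.
|Ram(-191429, -184479295)| = 2, even; anisotropic at {31, ∞}.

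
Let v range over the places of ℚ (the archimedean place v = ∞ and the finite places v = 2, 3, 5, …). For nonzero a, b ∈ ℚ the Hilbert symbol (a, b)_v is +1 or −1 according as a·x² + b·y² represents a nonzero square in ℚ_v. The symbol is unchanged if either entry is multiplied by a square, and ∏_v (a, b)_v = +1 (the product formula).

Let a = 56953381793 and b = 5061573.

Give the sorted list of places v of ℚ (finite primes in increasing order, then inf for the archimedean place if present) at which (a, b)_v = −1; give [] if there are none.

Mod squares: a ≡ 56953381793, b ≡ 562397. Check v ∈ {∞, 2, 3, 7, 11, 17, 23, 29, 37, 41, 43}.
v=37: a=37^1·(≡3), b=37^0·(≡10) mod 37; (3|37)=+1, (10|37)=+1; (−1)^{1·0·18}·(+1)^0·(+1)^1 = +1.
v=17: a=17^1·(≡4), b=17^0·(≡10) mod 17; (4|17)=+1, (10|17)=-1; (−1)^{1·0·8}·(+1)^0·(-1)^1 = -1.
v=11: a=11^1·(≡8), b=11^1·(≡2) mod 11; (8|11)=-1, (2|11)=-1; (−1)^{1·1·5}·(-1)^1·(-1)^1 = -1.
v=∞: 56953381793 > 0 and 562397 > 0  ⇒  (a,b)_∞ = +1.
v=29: a=29^1·(≡21), b=29^1·(≡15) mod 29; (21|29)=-1, (15|29)=-1; (−1)^{1·1·14}·(-1)^1·(-1)^1 = +1.
v=41: a=41^1·(≡18), b=41^1·(≡2) mod 41; (18|41)=+1, (2|41)=+1; (−1)^{1·1·20}·(+1)^1·(+1)^1 = +1.
v=23: a=23^1·(≡10), b=23^0·(≡9) mod 23; (10|23)=-1, (9|23)=+1; (−1)^{1·0·11}·(-1)^0·(+1)^1 = +1.
v=43: a=43^1·(≡28), b=43^1·(≡20) mod 43; (28|43)=-1, (20|43)=-1; (−1)^{1·1·21}·(-1)^1·(-1)^1 = -1.
v=3: a=3^0·(≡2), b=3^2·(≡2) mod 3; (2|3)=-1, (2|3)=-1; (−1)^{0·2·1}·(-1)^2·(-1)^0 = +1.
v=7: a=7^1·(≡1), b=7^0·(≡6) mod 7; (1|7)=+1, (6|7)=-1; (−1)^{1·0·3}·(+1)^0·(-1)^1 = -1.
v=2: v_2(a)=0, v_2(b)=0; units ≡ 1, 5 (mod 8); ε·ε+αω+βω = 0·0+0·1+0·0 ≡ 0  ⇒  (a,b)_2 = +1.
Ram(56953381793, 562397) = {7, 11, 17, 43}; no ℚ_7-point on the conic.

[7, 11, 17, 43]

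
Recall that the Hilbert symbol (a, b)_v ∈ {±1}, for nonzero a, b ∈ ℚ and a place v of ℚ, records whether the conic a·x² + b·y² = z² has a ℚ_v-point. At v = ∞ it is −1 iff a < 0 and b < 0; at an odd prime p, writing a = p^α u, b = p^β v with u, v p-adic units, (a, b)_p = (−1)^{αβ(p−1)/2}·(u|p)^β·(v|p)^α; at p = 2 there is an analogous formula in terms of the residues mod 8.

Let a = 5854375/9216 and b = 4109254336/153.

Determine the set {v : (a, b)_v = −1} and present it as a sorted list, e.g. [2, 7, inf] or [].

(a, b) ≡ (9367, 3023603) mod (ℚ^×)²; places V = {2, 3, 5, 11, 17, 19, 23, 29, 37, ∞}.
(a,b)_17: α=1, u≡3; β=-1, v≡10 (mod 17); (3|17)=-1, (10|17)=-1; sign (−1)^0·-1^-1·-1^1 = +1.
(a,b)_3: α=-2, u≡1; β=-2, v≡2 (mod 3); (1|3)=+1, (2|3)=-1; sign (−1)^0·+1^-2·-1^-2 = +1.
(a,b)_29: α=1, u≡28; β=0, v≡5 (mod 29); (28|29)=+1, (5|29)=+1; sign (−1)^0·+1^0·+1^1 = +1.
(a,b)_5: α=4, u≡2; β=0, v≡2 (mod 5); (2|5)=-1, (2|5)=-1; sign (−1)^0·-1^0·-1^4 = +1.
(a,b)_19: α=1, u≡2; β=3, v≡15 (mod 19); (2|19)=-1, (15|19)=-1; sign (−1)^1·-1^3·-1^1 = -1.
(a,b)_37: α=0, u≡29; β=1, v≡20 (mod 37); (29|37)=-1, (20|37)=-1; sign (−1)^0·-1^1·-1^0 = -1.
(a,b)_23: α=0, u≡13; β=1, v≡4 (mod 23); (13|23)=+1, (4|23)=+1; sign (−1)^0·+1^1·+1^0 = +1.
(a,b)_11: α=0, u≡6; β=1, v≡4 (mod 11); (6|11)=-1, (4|11)=+1; sign (−1)^0·-1^1·+1^0 = -1.
(a,b)_2: α=-10, β=6; u≡7, v≡3 (mod 8); ε(u)ε(v)=1·1, αω(v)=-10·1, βω(u)=6·0; sum ≡ 1  ⇒  -1.
(a,b)_∞: sgn(9367)=+, sgn(3023603)=+, so +1.
|Ram(9367, 3023603)| = 4, even; anisotropic at {2, 11, 19, 37}.

[2, 11, 19, 37]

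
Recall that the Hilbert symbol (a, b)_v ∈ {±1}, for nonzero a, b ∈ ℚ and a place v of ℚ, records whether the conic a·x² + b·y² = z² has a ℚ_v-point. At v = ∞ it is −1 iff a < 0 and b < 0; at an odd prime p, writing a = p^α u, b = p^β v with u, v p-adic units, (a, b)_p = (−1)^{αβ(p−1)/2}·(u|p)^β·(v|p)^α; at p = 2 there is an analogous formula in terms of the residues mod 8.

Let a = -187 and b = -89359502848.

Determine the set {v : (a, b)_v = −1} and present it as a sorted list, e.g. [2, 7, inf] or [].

[2, 11, 17, 23, 31, inf]

(a, b) ≡ (-187, -9982) mod (ℚ^×)²; places V = {2, 7, 11, 17, 23, 31, ∞}.
(a,b)_17: α=1, u≡6; β=2, v≡11 (mod 17); (6|17)=-1, (11|17)=-1; sign (−1)^0·-1^2·-1^1 = -1.
(a,b)_23: α=0, u≡20; β=1, v≡12 (mod 23); (20|23)=-1, (12|23)=+1; sign (−1)^0·-1^1·+1^0 = -1.
(a,b)_∞: sgn(-187)=−, sgn(-9982)=−, so -1.
(a,b)_31: α=0, u≡30; β=1, v≡28 (mod 31); (30|31)=-1, (28|31)=+1; sign (−1)^0·-1^1·+1^0 = -1.
(a,b)_7: α=0, u≡2; β=1, v≡4 (mod 7); (2|7)=+1, (4|7)=+1; sign (−1)^0·+1^1·+1^0 = +1.
(a,b)_11: α=1, u≡5; β=2, v≡10 (mod 11); (5|11)=+1, (10|11)=-1; sign (−1)^0·+1^2·-1^1 = -1.
(a,b)_2: α=0, β=9; u≡5, v≡1 (mod 8); ε(u)ε(v)=0·0, αω(v)=0·0, βω(u)=9·1; sum ≡ 1  ⇒  -1.
|Ram(-187, -9982)| = 6, even; anisotropic at {2, 11, 17, 23, 31, ∞}.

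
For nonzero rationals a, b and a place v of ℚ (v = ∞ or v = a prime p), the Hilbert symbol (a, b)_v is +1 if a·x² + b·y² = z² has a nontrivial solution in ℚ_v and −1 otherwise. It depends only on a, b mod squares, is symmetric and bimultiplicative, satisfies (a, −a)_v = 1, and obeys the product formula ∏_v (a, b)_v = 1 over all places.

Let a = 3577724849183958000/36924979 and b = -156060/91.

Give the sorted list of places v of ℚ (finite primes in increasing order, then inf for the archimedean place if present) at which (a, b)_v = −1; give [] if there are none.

[3, 5, 7, 17]

Mod squares: a ≡ 23205, b ≡ -1365. Check v ∈ {∞, 2, 3, 5, 7, 11, 13, 17, 23}.
v=2: v_2(a)=4, v_2(b)=2; units ≡ 5, 3 (mod 8); ε·ε+αω+βω = 0·1+4·1+2·1 ≡ 0  ⇒  (a,b)_2 = +1.
v=∞: 23205 > 0 and -1365 < 0  ⇒  (a,b)_∞ = +1.
v=17: a=17^5·(≡14), b=17^2·(≡12) mod 17; (14|17)=-1, (12|17)=-1; (−1)^{5·2·8}·(-1)^2·(-1)^5 = -1.
v=13: a=13^-3·(≡9), b=13^-1·(≡10) mod 13; (9|13)=+1, (10|13)=+1; (−1)^{-3·-1·6}·(+1)^-1·(+1)^-3 = +1.
v=23: a=23^2·(≡20), b=23^0·(≡5) mod 23; (20|23)=-1, (5|23)=-1; (−1)^{2·0·11}·(-1)^0·(-1)^2 = +1.
v=11: a=11^2·(≡10), b=11^0·(≡10) mod 11; (10|11)=-1, (10|11)=-1; (−1)^{2·0·5}·(-1)^0·(-1)^2 = +1.
v=7: a=7^-5·(≡4), b=7^-1·(≡2) mod 7; (4|7)=+1, (2|7)=+1; (−1)^{-5·-1·3}·(+1)^-1·(+1)^-5 = -1.
v=5: a=5^3·(≡1), b=5^1·(≡3) mod 5; (1|5)=+1, (3|5)=-1; (−1)^{3·1·2}·(+1)^1·(-1)^3 = -1.
v=3: a=3^9·(≡1), b=3^3·(≡1) mod 3; (1|3)=+1, (1|3)=+1; (−1)^{9·3·1}·(+1)^3·(+1)^9 = -1.
(23205, -1365 / ℚ) ramifies at {3, 5, 7, 17}: a division algebra.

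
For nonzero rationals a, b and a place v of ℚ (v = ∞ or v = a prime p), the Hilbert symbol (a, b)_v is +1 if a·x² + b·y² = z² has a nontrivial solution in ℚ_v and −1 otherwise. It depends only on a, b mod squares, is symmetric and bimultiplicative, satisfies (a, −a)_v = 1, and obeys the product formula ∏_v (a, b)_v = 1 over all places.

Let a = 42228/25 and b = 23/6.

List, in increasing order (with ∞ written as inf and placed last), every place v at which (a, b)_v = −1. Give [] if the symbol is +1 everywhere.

[2, 3]

(a, b) ≡ (1173, 138) mod (ℚ^×)²; places V = {2, 3, 5, 17, 23, ∞}.
(a,b)_23: α=1, u≡21; β=1, v≡4 (mod 23); (21|23)=-1, (4|23)=+1; sign (−1)^1·-1^1·+1^1 = +1.
(a,b)_17: α=1, u≡13; β=0, v≡1 (mod 17); (13|17)=+1, (1|17)=+1; sign (−1)^0·+1^0·+1^1 = +1.
(a,b)_∞: sgn(1173)=+, sgn(138)=+, so +1.
(a,b)_3: α=3, u≡1; β=-1, v≡1 (mod 3); (1|3)=+1, (1|3)=+1; sign (−1)^1·+1^-1·+1^3 = -1.
(a,b)_5: α=-2, u≡3; β=0, v≡3 (mod 5); (3|5)=-1, (3|5)=-1; sign (−1)^0·-1^0·-1^-2 = +1.
(a,b)_2: α=2, β=-1; u≡5, v≡5 (mod 8); ε(u)ε(v)=0·0, αω(v)=2·1, βω(u)=-1·1; sum ≡ 1  ⇒  -1.
(1173, 138 / ℚ) ramifies at {2, 3}: a division algebra.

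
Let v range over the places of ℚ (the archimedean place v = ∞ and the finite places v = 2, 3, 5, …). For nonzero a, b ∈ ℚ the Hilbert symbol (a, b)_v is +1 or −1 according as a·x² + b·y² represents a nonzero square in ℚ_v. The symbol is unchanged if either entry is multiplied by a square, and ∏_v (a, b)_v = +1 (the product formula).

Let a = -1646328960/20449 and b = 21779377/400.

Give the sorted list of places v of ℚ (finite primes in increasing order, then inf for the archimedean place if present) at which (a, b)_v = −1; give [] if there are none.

Mod squares: a ≡ -9890, b ≡ 25897. Check v ∈ {∞, 2, 3, 5, 11, 13, 17, 19, 23, 29, 43, 47}.
v=11: a=11^-2·(≡8), b=11^0·(≡1) mod 11; (8|11)=-1, (1|11)=+1; (−1)^{-2·0·5}·(-1)^0·(+1)^-2 = +1.
v=47: a=47^0·(≡3), b=47^1·(≡36) mod 47; (3|47)=+1, (36|47)=+1; (−1)^{0·1·23}·(+1)^1·(+1)^0 = +1.
v=2: v_2(a)=7, v_2(b)=-4; units ≡ 7, 1 (mod 8); ε·ε+αω+βω = 1·0+7·0+-4·0 ≡ 0  ⇒  (a,b)_2 = +1.
v=23: a=23^1·(≡11), b=23^0·(≡19) mod 23; (11|23)=-1, (19|23)=-1; (−1)^{1·0·11}·(-1)^0·(-1)^1 = -1.
v=13: a=13^-2·(≡9), b=13^0·(≡10) mod 13; (9|13)=+1, (10|13)=+1; (−1)^{-2·0·6}·(+1)^0·(+1)^-2 = +1.
v=19: a=19^0·(≡9), b=19^1·(≡13) mod 19; (9|19)=+1, (13|19)=-1; (−1)^{0·1·9}·(+1)^1·(-1)^0 = +1.
v=43: a=43^1·(≡20), b=43^0·(≡17) mod 43; (20|43)=-1, (17|43)=+1; (−1)^{1·0·21}·(-1)^0·(+1)^1 = +1.
v=5: a=5^1·(≡2), b=5^-2·(≡2) mod 5; (2|5)=-1, (2|5)=-1; (−1)^{1·-2·2}·(-1)^-2·(-1)^1 = -1.
v=3: a=3^2·(≡1), b=3^0·(≡1) mod 3; (1|3)=+1, (1|3)=+1; (−1)^{2·0·1}·(+1)^0·(+1)^2 = +1.
v=∞: -9890 < 0 and 25897 > 0  ⇒  (a,b)_∞ = +1.
v=17: a=17^2·(≡4), b=17^0·(≡11) mod 17; (4|17)=+1, (11|17)=-1; (−1)^{2·0·8}·(+1)^0·(-1)^2 = +1.
v=29: a=29^0·(≡28), b=29^3·(≡1) mod 29; (28|29)=+1, (1|29)=+1; (−1)^{0·3·14}·(+1)^3·(+1)^0 = +1.
|Ram(-9890, 25897)| = 2, even; anisotropic at {5, 23}.

[5, 23]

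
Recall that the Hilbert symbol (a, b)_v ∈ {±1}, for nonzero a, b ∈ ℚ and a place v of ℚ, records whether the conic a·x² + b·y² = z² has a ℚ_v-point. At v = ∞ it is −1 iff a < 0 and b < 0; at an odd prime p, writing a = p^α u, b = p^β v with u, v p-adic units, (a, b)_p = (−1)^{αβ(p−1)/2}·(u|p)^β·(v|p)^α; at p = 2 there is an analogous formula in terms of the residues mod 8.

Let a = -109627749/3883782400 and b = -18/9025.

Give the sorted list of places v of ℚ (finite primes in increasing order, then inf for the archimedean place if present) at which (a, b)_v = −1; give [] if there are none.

Mod squares: a ≡ -341, b ≡ -2. Check v ∈ {∞, 2, 3, 5, 7, 11, 19, 31, 41}.
v=5: a=5^-2·(≡1), b=5^-2·(≡2) mod 5; (1|5)=+1, (2|5)=-1; (−1)^{-2·-2·2}·(+1)^-2·(-1)^-2 = +1.
v=2: v_2(a)=-8, v_2(b)=1; units ≡ 3, 7 (mod 8); ε·ε+αω+βω = 1·1+-8·0+1·1 ≡ 0  ⇒  (a,b)_2 = +1.
v=3: a=3^8·(≡1), b=3^2·(≡1) mod 3; (1|3)=+1, (1|3)=+1; (−1)^{8·2·1}·(+1)^2·(+1)^8 = +1.
v=∞: -341 < 0 and -2 < 0  ⇒  (a,b)_∞ = -1.
v=31: a=31^1·(≡10), b=31^0·(≡11) mod 31; (10|31)=+1, (11|31)=-1; (−1)^{1·0·15}·(+1)^0·(-1)^1 = -1.
v=11: a=11^1·(≡2), b=11^0·(≡3) mod 11; (2|11)=-1, (3|11)=+1; (−1)^{1·0·5}·(-1)^0·(+1)^1 = +1.
v=19: a=19^-2·(≡6), b=19^-2·(≡16) mod 19; (6|19)=+1, (16|19)=+1; (−1)^{-2·-2·9}·(+1)^-2·(+1)^-2 = +1.
v=7: a=7^2·(≡4), b=7^0·(≡5) mod 7; (4|7)=+1, (5|7)=-1; (−1)^{2·0·3}·(+1)^0·(-1)^2 = +1.
v=41: a=41^-2·(≡34), b=41^0·(≡21) mod 41; (34|41)=-1, (21|41)=+1; (−1)^{-2·0·20}·(-1)^0·(+1)^-2 = +1.
|Ram(-341, -2)| = 2, even; anisotropic at {31, ∞}.

[31, inf]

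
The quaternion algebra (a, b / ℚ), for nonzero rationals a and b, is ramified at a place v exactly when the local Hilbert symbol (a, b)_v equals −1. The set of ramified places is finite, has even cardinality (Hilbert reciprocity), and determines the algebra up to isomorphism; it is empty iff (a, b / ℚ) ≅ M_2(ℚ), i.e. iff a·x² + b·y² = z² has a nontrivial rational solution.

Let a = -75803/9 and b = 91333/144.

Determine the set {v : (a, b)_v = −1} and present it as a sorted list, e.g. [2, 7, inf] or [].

Mod squares: a ≡ -1547, b ≡ 253. Check v ∈ {∞, 2, 3, 7, 11, 13, 17, 19, 23}.
v=2: v_2(a)=0, v_2(b)=-4; units ≡ 5, 5 (mod 8); ε·ε+αω+βω = 0·0+0·1+-4·1 ≡ 0  ⇒  (a,b)_2 = +1.
v=17: a=17^1·(≡7), b=17^0·(≡16) mod 17; (7|17)=-1, (16|17)=+1; (−1)^{1·0·8}·(-1)^0·(+1)^1 = +1.
v=7: a=7^3·(≡5), b=7^0·(≡1) mod 7; (5|7)=-1, (1|7)=+1; (−1)^{3·0·3}·(-1)^0·(+1)^3 = +1.
v=∞: -1547 < 0 and 253 > 0  ⇒  (a,b)_∞ = +1.
v=23: a=23^0·(≡21), b=23^1·(≡14) mod 23; (21|23)=-1, (14|23)=-1; (−1)^{0·1·11}·(-1)^1·(-1)^0 = -1.
v=13: a=13^1·(≡5), b=13^0·(≡8) mod 13; (5|13)=-1, (8|13)=-1; (−1)^{1·0·6}·(-1)^0·(-1)^1 = -1.
v=19: a=19^0·(≡5), b=19^2·(≡4) mod 19; (5|19)=+1, (4|19)=+1; (−1)^{0·2·9}·(+1)^2·(+1)^0 = +1.
v=3: a=3^-2·(≡1), b=3^-2·(≡1) mod 3; (1|3)=+1, (1|3)=+1; (−1)^{-2·-2·1}·(+1)^-2·(+1)^-2 = +1.
v=11: a=11^0·(≡1), b=11^1·(≡9) mod 11; (1|11)=+1, (9|11)=+1; (−1)^{0·1·5}·(+1)^1·(+1)^0 = +1.
Ram(-1547, 253) = {13, 23}; no ℚ_13-point on the conic.

[13, 23]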